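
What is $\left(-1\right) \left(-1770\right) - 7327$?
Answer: $-5557$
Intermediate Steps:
$\left(-1\right) \left(-1770\right) - 7327 = 1770 - 7327 = -5557$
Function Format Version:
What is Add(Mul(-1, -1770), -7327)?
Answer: -5557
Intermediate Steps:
Add(Mul(-1, -1770), -7327) = Add(1770, -7327) = -5557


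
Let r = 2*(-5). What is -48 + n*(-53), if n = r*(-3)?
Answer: -1638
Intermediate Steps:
r = -10
n = 30 (n = -10*(-3) = 30)
-48 + n*(-53) = -48 + 30*(-53) = -48 - 1590 = -1638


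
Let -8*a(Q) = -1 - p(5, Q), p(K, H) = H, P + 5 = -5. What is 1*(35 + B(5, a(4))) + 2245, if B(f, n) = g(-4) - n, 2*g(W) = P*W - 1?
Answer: 18391/8 ≈ 2298.9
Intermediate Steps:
P = -10 (P = -5 - 5 = -10)
g(W) = -1/2 - 5*W (g(W) = (-10*W - 1)/2 = (-1 - 10*W)/2 = -1/2 - 5*W)
a(Q) = 1/8 + Q/8 (a(Q) = -(-1 - Q)/8 = 1/8 + Q/8)
B(f, n) = 39/2 - n (B(f, n) = (-1/2 - 5*(-4)) - n = (-1/2 + 20) - n = 39/2 - n)
1*(35 + B(5, a(4))) + 2245 = 1*(35 + (39/2 - (1/8 + (1/8)*4))) + 2245 = 1*(35 + (39/2 - (1/8 + 1/2))) + 2245 = 1*(35 + (39/2 - 1*5/8)) + 2245 = 1*(35 + (39/2 - 5/8)) + 2245 = 1*(35 + 151/8) + 2245 = 1*(431/8) + 2245 = 431/8 + 2245 = 18391/8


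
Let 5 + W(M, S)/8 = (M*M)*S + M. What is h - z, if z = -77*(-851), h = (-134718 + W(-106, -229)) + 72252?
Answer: -20713233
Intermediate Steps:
W(M, S) = -40 + 8*M + 8*S*M**2 (W(M, S) = -40 + 8*((M*M)*S + M) = -40 + 8*(M**2*S + M) = -40 + 8*(S*M**2 + M) = -40 + 8*(M + S*M**2) = -40 + (8*M + 8*S*M**2) = -40 + 8*M + 8*S*M**2)
h = -20647706 (h = (-134718 + (-40 + 8*(-106) + 8*(-229)*(-106)**2)) + 72252 = (-134718 + (-40 - 848 + 8*(-229)*11236)) + 72252 = (-134718 + (-40 - 848 - 20584352)) + 72252 = (-134718 - 20585240) + 72252 = -20719958 + 72252 = -20647706)
z = 65527
h - z = -20647706 - 1*65527 = -20647706 - 65527 = -20713233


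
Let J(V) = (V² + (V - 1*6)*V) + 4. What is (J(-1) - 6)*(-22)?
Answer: -132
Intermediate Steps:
J(V) = 4 + V² + V*(-6 + V) (J(V) = (V² + (V - 6)*V) + 4 = (V² + (-6 + V)*V) + 4 = (V² + V*(-6 + V)) + 4 = 4 + V² + V*(-6 + V))
(J(-1) - 6)*(-22) = ((4 - 6*(-1) + 2*(-1)²) - 6)*(-22) = ((4 + 6 + 2*1) - 6)*(-22) = ((4 + 6 + 2) - 6)*(-22) = (12 - 6)*(-22) = 6*(-22) = -132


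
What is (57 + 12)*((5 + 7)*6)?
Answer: 4968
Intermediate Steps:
(57 + 12)*((5 + 7)*6) = 69*(12*6) = 69*72 = 4968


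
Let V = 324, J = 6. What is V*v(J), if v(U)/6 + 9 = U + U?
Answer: 5832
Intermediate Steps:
v(U) = -54 + 12*U (v(U) = -54 + 6*(U + U) = -54 + 6*(2*U) = -54 + 12*U)
V*v(J) = 324*(-54 + 12*6) = 324*(-54 + 72) = 324*18 = 5832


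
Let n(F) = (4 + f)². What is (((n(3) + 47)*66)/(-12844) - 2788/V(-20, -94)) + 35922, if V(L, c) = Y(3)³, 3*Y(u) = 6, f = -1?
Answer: 228451169/6422 ≈ 35573.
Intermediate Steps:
Y(u) = 2 (Y(u) = (⅓)*6 = 2)
V(L, c) = 8 (V(L, c) = 2³ = 8)
n(F) = 9 (n(F) = (4 - 1)² = 3² = 9)
(((n(3) + 47)*66)/(-12844) - 2788/V(-20, -94)) + 35922 = (((9 + 47)*66)/(-12844) - 2788/8) + 35922 = ((56*66)*(-1/12844) - 2788*⅛) + 35922 = (3696*(-1/12844) - 697/2) + 35922 = (-924/3211 - 697/2) + 35922 = -2239915/6422 + 35922 = 228451169/6422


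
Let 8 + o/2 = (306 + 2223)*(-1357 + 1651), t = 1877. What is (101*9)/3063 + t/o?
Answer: 452488325/1518263756 ≈ 0.29803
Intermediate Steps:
o = 1487036 (o = -16 + 2*((306 + 2223)*(-1357 + 1651)) = -16 + 2*(2529*294) = -16 + 2*743526 = -16 + 1487052 = 1487036)
(101*9)/3063 + t/o = (101*9)/3063 + 1877/1487036 = 909*(1/3063) + 1877*(1/1487036) = 303/1021 + 1877/1487036 = 452488325/1518263756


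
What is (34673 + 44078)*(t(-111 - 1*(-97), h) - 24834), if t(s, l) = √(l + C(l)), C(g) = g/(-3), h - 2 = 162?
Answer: -1955702334 + 157502*√246/3 ≈ -1.9549e+9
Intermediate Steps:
h = 164 (h = 2 + 162 = 164)
C(g) = -g/3 (C(g) = g*(-⅓) = -g/3)
t(s, l) = √6*√l/3 (t(s, l) = √(l - l/3) = √(2*l/3) = √6*√l/3)
(34673 + 44078)*(t(-111 - 1*(-97), h) - 24834) = (34673 + 44078)*(√6*√164/3 - 24834) = 78751*(√6*(2*√41)/3 - 24834) = 78751*(2*√246/3 - 24834) = 78751*(-24834 + 2*√246/3) = -1955702334 + 157502*√246/3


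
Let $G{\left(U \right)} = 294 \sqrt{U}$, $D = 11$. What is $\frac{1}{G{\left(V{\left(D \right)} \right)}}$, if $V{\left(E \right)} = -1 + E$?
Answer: $\frac{\sqrt{10}}{2940} \approx 0.0010756$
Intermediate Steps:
$\frac{1}{G{\left(V{\left(D \right)} \right)}} = \frac{1}{294 \sqrt{-1 + 11}} = \frac{1}{294 \sqrt{10}} = \frac{\sqrt{10}}{2940}$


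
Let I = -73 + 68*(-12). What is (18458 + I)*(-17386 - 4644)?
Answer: -387045070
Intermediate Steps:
I = -889 (I = -73 - 816 = -889)
(18458 + I)*(-17386 - 4644) = (18458 - 889)*(-17386 - 4644) = 17569*(-22030) = -387045070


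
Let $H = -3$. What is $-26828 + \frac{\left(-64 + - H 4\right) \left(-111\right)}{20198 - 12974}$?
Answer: $- \frac{16149975}{602} \approx -26827.0$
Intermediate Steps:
$-26828 + \frac{\left(-64 + - H 4\right) \left(-111\right)}{20198 - 12974} = -26828 + \frac{\left(-64 + \left(-1\right) \left(-3\right) 4\right) \left(-111\right)}{20198 - 12974} = -26828 + \frac{\left(-64 + 3 \cdot 4\right) \left(-111\right)}{7224} = -26828 + \left(-64 + 12\right) \left(-111\right) \frac{1}{7224} = -26828 + \left(-52\right) \left(-111\right) \frac{1}{7224} = -26828 + 5772 \cdot \frac{1}{7224} = -26828 + \frac{481}{602} = - \frac{16149975}{602}$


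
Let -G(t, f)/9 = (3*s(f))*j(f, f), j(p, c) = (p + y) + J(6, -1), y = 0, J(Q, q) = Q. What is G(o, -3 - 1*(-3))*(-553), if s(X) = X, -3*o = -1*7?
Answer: 0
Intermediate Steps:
o = 7/3 (o = -(-1)*7/3 = -1/3*(-7) = 7/3 ≈ 2.3333)
j(p, c) = 6 + p (j(p, c) = (p + 0) + 6 = p + 6 = 6 + p)
G(t, f) = -27*f*(6 + f) (G(t, f) = -9*3*f*(6 + f) = -27*f*(6 + f))
G(o, -3 - 1*(-3))*(-553) = -27*(-3 - 1*(-3))*(6 + (-3 - 1*(-3)))*(-553) = -27*(-3 + 3)*(6 + (-3 + 3))*(-553) = -27*0*(6 + 0)*(-553) = -27*0*6*(-553) = 0*(-553) = 0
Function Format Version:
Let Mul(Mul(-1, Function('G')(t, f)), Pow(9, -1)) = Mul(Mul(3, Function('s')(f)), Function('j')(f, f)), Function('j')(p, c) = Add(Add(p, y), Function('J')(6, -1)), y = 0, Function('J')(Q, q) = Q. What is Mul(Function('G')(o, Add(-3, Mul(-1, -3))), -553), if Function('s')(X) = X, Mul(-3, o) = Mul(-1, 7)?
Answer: 0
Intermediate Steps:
o = Rational(7, 3) (o = Mul(Rational(-1, 3), Mul(-1, 7)) = Mul(Rational(-1, 3), -7) = Rational(7, 3) ≈ 2.3333)
Function('j')(p, c) = Add(6, p) (Function('j')(p, c) = Add(Add(p, 0), 6) = Add(p, 6) = Add(6, p))
Function('G')(t, f) = Mul(-27, f, Add(6, f)) (Function('G')(t, f) = Mul(-9, Mul(Mul(3, f), Add(6, f))) = Mul(-9, Mul(3, f, Add(6, f))) = Mul(-27, f, Add(6, f)))
Mul(Function('G')(o, Add(-3, Mul(-1, -3))), -553) = Mul(Mul(-27, Add(-3, Mul(-1, -3)), Add(6, Add(-3, Mul(-1, -3)))), -553) = Mul(Mul(-27, Add(-3, 3), Add(6, Add(-3, 3))), -553) = Mul(Mul(-27, 0, Add(6, 0)), -553) = Mul(Mul(-27, 0, 6), -553) = Mul(0, -553) = 0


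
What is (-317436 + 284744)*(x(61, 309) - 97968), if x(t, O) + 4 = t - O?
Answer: 3211008240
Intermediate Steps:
x(t, O) = -4 + t - O (x(t, O) = -4 + (t - O) = -4 + t - O)
(-317436 + 284744)*(x(61, 309) - 97968) = (-317436 + 284744)*((-4 + 61 - 1*309) - 97968) = -32692*((-4 + 61 - 309) - 97968) = -32692*(-252 - 97968) = -32692*(-98220) = 3211008240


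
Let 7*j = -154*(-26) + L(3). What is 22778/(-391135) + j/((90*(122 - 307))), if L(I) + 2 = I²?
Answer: -40224937/434159850 ≈ -0.092650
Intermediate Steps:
L(I) = -2 + I²
j = 573 (j = (-154*(-26) + (-2 + 3²))/7 = (4004 + (-2 + 9))/7 = (4004 + 7)/7 = (⅐)*4011 = 573)
22778/(-391135) + j/((90*(122 - 307))) = 22778/(-391135) + 573/((90*(122 - 307))) = 22778*(-1/391135) + 573/((90*(-185))) = -22778/391135 + 573/(-16650) = -22778/391135 + 573*(-1/16650) = -22778/391135 - 191/5550 = -40224937/434159850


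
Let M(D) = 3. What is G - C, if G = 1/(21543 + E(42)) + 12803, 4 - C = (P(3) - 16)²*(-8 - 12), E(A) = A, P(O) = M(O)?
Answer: 203309116/21585 ≈ 9419.0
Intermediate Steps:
P(O) = 3
C = 3384 (C = 4 - (3 - 16)²*(-8 - 12) = 4 - (-13)²*(-20) = 4 - 169*(-20) = 4 - 1*(-3380) = 4 + 3380 = 3384)
G = 276352756/21585 (G = 1/(21543 + 42) + 12803 = 1/21585 + 12803 = 276352756/21585 ≈ 12803.)
G - C = 276352756/21585 - 1*3384 = 276352756/21585 - 3384 = 203309116/21585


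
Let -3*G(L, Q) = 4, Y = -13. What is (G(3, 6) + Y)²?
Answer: 1849/9 ≈ 205.44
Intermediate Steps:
G(L, Q) = -4/3 (G(L, Q) = -⅓*4 = -4/3)
(G(3, 6) + Y)² = (-4/3 - 13)² = (-43/3)² = 1849/9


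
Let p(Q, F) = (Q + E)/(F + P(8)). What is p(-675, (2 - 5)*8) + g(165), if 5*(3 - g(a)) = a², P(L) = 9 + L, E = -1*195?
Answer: -37224/7 ≈ -5317.7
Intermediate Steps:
E = -195
p(Q, F) = (-195 + Q)/(17 + F) (p(Q, F) = (Q - 195)/(F + (9 + 8)) = (-195 + Q)/(F + 17) = (-195 + Q)/(17 + F))
g(a) = 3 - a²/5
p(-675, (2 - 5)*8) + g(165) = (-195 - 675)/(17 + (2 - 5)*8) + (3 - ⅕*165²) = -870/(17 - 3*8) + (3 - ⅕*27225) = -870/(17 - 24) + (3 - 5445) = -870/(-7) - 5442 = -⅐*(-870) - 5442 = 870/7 - 5442 = -37224/7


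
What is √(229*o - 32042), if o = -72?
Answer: I*√48530 ≈ 220.3*I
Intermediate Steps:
√(229*o - 32042) = √(229*(-72) - 32042) = √(-16488 - 32042) = √(-48530) = I*√48530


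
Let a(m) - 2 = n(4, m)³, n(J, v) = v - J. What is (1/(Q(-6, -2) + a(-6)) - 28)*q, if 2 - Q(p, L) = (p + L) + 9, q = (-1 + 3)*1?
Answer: -55834/997 ≈ -56.002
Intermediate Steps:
q = 2 (q = 2*1 = 2)
Q(p, L) = -7 - L - p (Q(p, L) = 2 - ((p + L) + 9) = 2 - ((L + p) + 9) = 2 - (9 + L + p) = 2 + (-9 - L - p) = -7 - L - p)
a(m) = 2 + (-4 + m)³ (a(m) = 2 + (m - 1*4)³ = 2 + (m - 4)³ = 2 + (-4 + m)³)
(1/(Q(-6, -2) + a(-6)) - 28)*q = (1/((-7 - 1*(-2) - 1*(-6)) + (2 + (-4 - 6)³)) - 28)*2 = (1/((-7 + 2 + 6) + (2 + (-10)³)) - 28)*2 = (1/(1 + (2 - 1000)) - 28)*2 = (1/(1 - 998) - 28)*2 = (1/(-997) - 28)*2 = (-1/997 - 28)*2 = -27917/997*2 = -55834/997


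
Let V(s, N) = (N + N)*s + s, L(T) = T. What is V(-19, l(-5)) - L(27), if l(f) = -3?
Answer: 68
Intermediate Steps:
V(s, N) = s + 2*N*s (V(s, N) = (2*N)*s + s = 2*N*s + s = s + 2*N*s)
V(-19, l(-5)) - L(27) = -19*(1 + 2*(-3)) - 1*27 = -19*(1 - 6) - 27 = -19*(-5) - 27 = 95 - 27 = 68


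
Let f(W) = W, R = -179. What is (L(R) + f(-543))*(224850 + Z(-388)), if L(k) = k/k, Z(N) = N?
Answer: -121658404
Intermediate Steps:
L(k) = 1
(L(R) + f(-543))*(224850 + Z(-388)) = (1 - 543)*(224850 - 388) = -542*224462 = -121658404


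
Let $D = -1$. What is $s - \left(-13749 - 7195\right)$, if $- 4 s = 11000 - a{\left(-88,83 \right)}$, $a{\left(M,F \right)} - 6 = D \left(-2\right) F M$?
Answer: $\frac{29087}{2} \approx 14544.0$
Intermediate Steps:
$a{\left(M,F \right)} = 6 + 2 F M$ ($a{\left(M,F \right)} = 6 + \left(-1\right) \left(-2\right) F M = 6 + 2 F M$)
$s = - \frac{12801}{2}$ ($s = - \frac{11000 - \left(6 + 2 \cdot 83 \left(-88\right)\right)}{4} = - \frac{11000 - \left(6 - 14608\right)}{4} = - \frac{11000 - -14602}{4} = - \frac{11000 + 14602}{4} = \left(- \frac{1}{4}\right) 25602 = - \frac{12801}{2} \approx -6400.5$)
$s - \left(-13749 - 7195\right) = - \frac{12801}{2} - \left(-13749 - 7195\right) = - \frac{12801}{2} - -20944 = - \frac{12801}{2} + 20944 = \frac{29087}{2}$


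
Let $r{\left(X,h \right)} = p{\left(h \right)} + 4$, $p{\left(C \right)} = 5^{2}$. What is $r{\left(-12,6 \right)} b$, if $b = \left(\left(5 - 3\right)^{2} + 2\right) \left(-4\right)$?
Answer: $-696$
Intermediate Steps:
$p{\left(C \right)} = 25$
$r{\left(X,h \right)} = 29$ ($r{\left(X,h \right)} = 25 + 4 = 29$)
$b = -24$ ($b = \left(2^{2} + 2\right) \left(-4\right) = \left(4 + 2\right) \left(-4\right) = 6 \left(-4\right) = -24$)
$r{\left(-12,6 \right)} b = 29 \left(-24\right) = -696$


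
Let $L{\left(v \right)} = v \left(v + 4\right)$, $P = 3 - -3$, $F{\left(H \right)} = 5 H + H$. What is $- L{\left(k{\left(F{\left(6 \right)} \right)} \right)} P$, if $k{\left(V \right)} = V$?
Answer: $-8640$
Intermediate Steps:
$F{\left(H \right)} = 6 H$
$P = 6$ ($P = 3 + 3 = 6$)
$L{\left(v \right)} = v \left(4 + v\right)$
$- L{\left(k{\left(F{\left(6 \right)} \right)} \right)} P = - 6 \cdot 6 \left(4 + 6 \cdot 6\right) 6 = - 36 \left(4 + 36\right) 6 = - 36 \cdot 40 \cdot 6 = - 1440 \cdot 6 = \left(-1\right) 8640 = -8640$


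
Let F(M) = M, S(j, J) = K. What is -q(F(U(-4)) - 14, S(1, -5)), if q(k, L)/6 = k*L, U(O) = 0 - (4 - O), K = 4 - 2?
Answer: 264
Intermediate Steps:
K = 2
U(O) = -4 + O (U(O) = 0 + (-4 + O) = -4 + O)
S(j, J) = 2
q(k, L) = 6*L*k (q(k, L) = 6*(k*L) = 6*(L*k) = 6*L*k)
-q(F(U(-4)) - 14, S(1, -5)) = -6*2*((-4 - 4) - 14) = -6*2*(-8 - 14) = -6*2*(-22) = -1*(-264) = 264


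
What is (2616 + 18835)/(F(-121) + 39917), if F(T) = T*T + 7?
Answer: 21451/54565 ≈ 0.39313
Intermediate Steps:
F(T) = 7 + T**2 (F(T) = T**2 + 7 = 7 + T**2)
(2616 + 18835)/(F(-121) + 39917) = (2616 + 18835)/((7 + (-121)**2) + 39917) = 21451/((7 + 14641) + 39917) = 21451/(14648 + 39917) = 21451/54565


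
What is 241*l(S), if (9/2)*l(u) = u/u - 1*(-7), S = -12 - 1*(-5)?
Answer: 3856/9 ≈ 428.44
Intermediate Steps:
S = -7 (S = -12 + 5 = -7)
l(u) = 16/9 (l(u) = 2*(u/u - 1*(-7))/9 = 2*(1 + 7)/9 = (2/9)*8 = 16/9)
241*l(S) = 241*(16/9) = 3856/9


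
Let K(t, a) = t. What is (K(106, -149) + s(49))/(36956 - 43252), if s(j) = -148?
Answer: 21/3148 ≈ 0.0066709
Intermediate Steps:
(K(106, -149) + s(49))/(36956 - 43252) = (106 - 148)/(36956 - 43252) = -42/(-6296) = -42*(-1/6296) = 21/3148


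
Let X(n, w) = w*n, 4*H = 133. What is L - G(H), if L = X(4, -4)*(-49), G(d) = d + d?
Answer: 1435/2 ≈ 717.50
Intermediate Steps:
H = 133/4 (H = (¼)*133 = 133/4 ≈ 33.250)
G(d) = 2*d
X(n, w) = n*w
L = 784 (L = (4*(-4))*(-49) = -16*(-49) = 784)
L - G(H) = 784 - 2*133/4 = 784 - 1*133/2 = 784 - 133/2 = 1435/2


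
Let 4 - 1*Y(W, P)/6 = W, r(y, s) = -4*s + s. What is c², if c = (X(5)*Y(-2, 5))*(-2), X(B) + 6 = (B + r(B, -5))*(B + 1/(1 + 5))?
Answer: 49112064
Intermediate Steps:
r(y, s) = -3*s
Y(W, P) = 24 - 6*W
X(B) = -6 + (15 + B)*(⅙ + B) (X(B) = -6 + (B - 3*(-5))*(B + 1/(1 + 5)) = -6 + (B + 15)*(B + 1/6) = -6 + (15 + B)*(B + ⅙) = -6 + (15 + B)*(⅙ + B))
c = -7008 (c = ((-7/2 + 5² + (91/6)*5)*(24 - 6*(-2)))*(-2) = ((-7/2 + 25 + 455/6)*(24 + 12))*(-2) = ((292/3)*36)*(-2) = 3504*(-2) = -7008)
c² = (-7008)² = 49112064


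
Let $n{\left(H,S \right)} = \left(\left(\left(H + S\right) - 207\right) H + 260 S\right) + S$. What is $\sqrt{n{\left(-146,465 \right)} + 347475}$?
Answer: $2 \sqrt{113122} \approx 672.67$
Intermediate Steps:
$n{\left(H,S \right)} = 261 S + H \left(-207 + H + S\right)$ ($n{\left(H,S \right)} = \left(\left(-207 + H + S\right) H + 260 S\right) + S = \left(H \left(-207 + H + S\right) + 260 S\right) + S = \left(260 S + H \left(-207 + H + S\right)\right) + S = 261 S + H \left(-207 + H + S\right)$)
$\sqrt{n{\left(-146,465 \right)} + 347475} = \sqrt{\left(\left(-146\right)^{2} - -30222 + 261 \cdot 465 - 67890\right) + 347475} = \sqrt{\left(21316 + 30222 + 121365 - 67890\right) + 347475} = \sqrt{105013 + 347475} = \sqrt{452488} = 2 \sqrt{113122}$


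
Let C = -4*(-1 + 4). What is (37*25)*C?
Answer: -11100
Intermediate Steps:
C = -12 (C = -4*3 = -12)
(37*25)*C = (37*25)*(-12) = 925*(-12) = -11100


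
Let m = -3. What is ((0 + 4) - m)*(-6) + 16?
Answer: -26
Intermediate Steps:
((0 + 4) - m)*(-6) + 16 = ((0 + 4) - 1*(-3))*(-6) + 16 = (4 + 3)*(-6) + 16 = 7*(-6) + 16 = -42 + 16 = -26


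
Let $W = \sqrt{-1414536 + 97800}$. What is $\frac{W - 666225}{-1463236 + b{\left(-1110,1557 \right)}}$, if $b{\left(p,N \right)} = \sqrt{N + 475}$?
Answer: $\frac{666225 - 72 i \sqrt{254}}{1463236 - 4 \sqrt{127}} \approx 0.45532 - 0.00078424 i$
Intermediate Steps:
$b{\left(p,N \right)} = \sqrt{475 + N}$
$W = 72 i \sqrt{254}$ ($W = \sqrt{-1316736} = 72 i \sqrt{254} \approx 1147.5 i$)
$\frac{W - 666225}{-1463236 + b{\left(-1110,1557 \right)}} = \frac{72 i \sqrt{254} - 666225}{-1463236 + \sqrt{475 + 1557}} = \frac{-666225 + 72 i \sqrt{254}}{-1463236 + \sqrt{2032}} = \frac{-666225 + 72 i \sqrt{254}}{-1463236 + 4 \sqrt{127}}$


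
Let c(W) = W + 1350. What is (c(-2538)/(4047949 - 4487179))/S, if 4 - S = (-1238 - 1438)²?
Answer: -9/23828134330 ≈ -3.7770e-10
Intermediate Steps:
c(W) = 1350 + W
S = -7160972 (S = 4 - (-1238 - 1438)² = 4 - 1*(-2676)² = 4 - 1*7160976 = 4 - 7160976 = -7160972)
(c(-2538)/(4047949 - 4487179))/S = ((1350 - 2538)/(4047949 - 4487179))/(-7160972) = -1188/(-439230)*(-1/7160972) = -1188*(-1/439230)*(-1/7160972) = (18/6655)*(-1/7160972) = -9/23828134330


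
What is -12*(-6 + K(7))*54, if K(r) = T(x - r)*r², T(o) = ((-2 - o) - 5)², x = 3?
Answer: -281880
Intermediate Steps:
T(o) = (-7 - o)²
K(r) = r²*(10 - r)² (K(r) = (7 + (3 - r))²*r² = (10 - r)²*r² = r²*(10 - r)²)
-12*(-6 + K(7))*54 = -12*(-6 + 7²*(-10 + 7)²)*54 = -12*(-6 + 49*(-3)²)*54 = -12*(-6 + 49*9)*54 = -12*(-6 + 441)*54 = -12*435*54 = -5220*54 = -281880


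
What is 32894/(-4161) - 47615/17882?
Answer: -786336523/74407002 ≈ -10.568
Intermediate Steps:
32894/(-4161) - 47615/17882 = 32894*(-1/4161) - 47615*1/17882 = -32894/4161 - 47615/17882 = -786336523/74407002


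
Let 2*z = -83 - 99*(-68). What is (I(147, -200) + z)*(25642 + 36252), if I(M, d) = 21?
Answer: 207066377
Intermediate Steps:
z = 6649/2 (z = (-83 - 99*(-68))/2 = (-83 + 6732)/2 = (1/2)*6649 = 6649/2 ≈ 3324.5)
(I(147, -200) + z)*(25642 + 36252) = (21 + 6649/2)*(25642 + 36252) = (6691/2)*61894 = 207066377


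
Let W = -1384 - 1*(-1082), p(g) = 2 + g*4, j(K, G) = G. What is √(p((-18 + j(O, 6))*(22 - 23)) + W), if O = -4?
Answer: 6*I*√7 ≈ 15.875*I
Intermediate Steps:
p(g) = 2 + 4*g
W = -302 (W = -1384 + 1082 = -302)
√(p((-18 + j(O, 6))*(22 - 23)) + W) = √((2 + 4*((-18 + 6)*(22 - 23))) - 302) = √((2 + 4*(-12*(-1))) - 302) = √((2 + 4*12) - 302) = √((2 + 48) - 302) = √(50 - 302) = √(-252) = 6*I*√7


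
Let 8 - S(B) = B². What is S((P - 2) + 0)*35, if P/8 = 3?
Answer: -16660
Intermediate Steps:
P = 24 (P = 8*3 = 24)
S(B) = 8 - B²
S((P - 2) + 0)*35 = (8 - ((24 - 2) + 0)²)*35 = (8 - (22 + 0)²)*35 = (8 - 1*22²)*35 = (8 - 1*484)*35 = (8 - 484)*35 = -476*35 = -16660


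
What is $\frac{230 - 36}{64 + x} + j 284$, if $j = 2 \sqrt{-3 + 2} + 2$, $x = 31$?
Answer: $\frac{54154}{95} + 568 i \approx 570.04 + 568.0 i$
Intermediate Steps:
$j = 2 + 2 i$ ($j = 2 \sqrt{-1} + 2 = 2 i + 2 = 2 + 2 i \approx 2.0 + 2.0 i$)
$\frac{230 - 36}{64 + x} + j 284 = \frac{230 - 36}{64 + 31} + \left(2 + 2 i\right) 284 = \frac{194}{95} + \left(568 + 568 i\right) = \frac{54154}{95} + 568 i$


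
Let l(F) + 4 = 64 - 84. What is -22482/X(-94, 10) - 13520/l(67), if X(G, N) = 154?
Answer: 96407/231 ≈ 417.35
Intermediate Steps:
l(F) = -24 (l(F) = -4 + (64 - 84) = -4 - 20 = -24)
-22482/X(-94, 10) - 13520/l(67) = -22482/154 - 13520/(-24) = -22482*1/154 - 13520*(-1/24) = -11241/77 + 1690/3 = 96407/231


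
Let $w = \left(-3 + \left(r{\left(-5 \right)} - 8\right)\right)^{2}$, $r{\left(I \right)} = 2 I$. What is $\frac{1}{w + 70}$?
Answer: $\frac{1}{511} \approx 0.0019569$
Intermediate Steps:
$w = 441$ ($w = \left(-3 + \left(2 \left(-5\right) - 8\right)\right)^{2} = \left(-3 - 18\right)^{2} = \left(-21\right)^{2} = 441$)
$\frac{1}{w + 70} = \frac{1}{441 + 70} = \frac{1}{511}$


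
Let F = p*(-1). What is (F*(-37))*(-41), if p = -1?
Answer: 1517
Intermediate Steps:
F = 1 (F = -1*(-1) = 1)
(F*(-37))*(-41) = (1*(-37))*(-41) = -37*(-41) = 1517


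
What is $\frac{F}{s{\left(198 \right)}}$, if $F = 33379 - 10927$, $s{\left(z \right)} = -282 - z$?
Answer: $- \frac{1871}{40} \approx -46.775$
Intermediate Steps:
$F = 22452$ ($F = 33379 - 10927 = 22452$)
$\frac{F}{s{\left(198 \right)}} = \frac{22452}{-282 - 198} = \frac{22452}{-480} = 22452 \left(- \frac{1}{480}\right) = - \frac{1871}{40}$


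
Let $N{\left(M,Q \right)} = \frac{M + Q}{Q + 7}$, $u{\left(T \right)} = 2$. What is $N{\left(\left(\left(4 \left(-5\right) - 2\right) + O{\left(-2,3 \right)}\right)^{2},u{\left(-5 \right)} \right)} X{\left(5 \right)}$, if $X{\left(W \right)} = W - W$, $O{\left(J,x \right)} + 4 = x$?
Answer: $0$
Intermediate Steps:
$O{\left(J,x \right)} = -4 + x$
$X{\left(W \right)} = 0$
$N{\left(M,Q \right)} = \frac{M + Q}{7 + Q}$
$N{\left(\left(\left(4 \left(-5\right) - 2\right) + O{\left(-2,3 \right)}\right)^{2},u{\left(-5 \right)} \right)} X{\left(5 \right)} = \frac{\left(\left(4 \left(-5\right) - 2\right) + \left(-4 + 3\right)\right)^{2} + 2}{7 + 2} \cdot 0 = \frac{\left(\left(-20 - 2\right) - 1\right)^{2} + 2}{9} \cdot 0 = \frac{\left(-22 - 1\right)^{2} + 2}{9} \cdot 0 = \frac{\left(-23\right)^{2} + 2}{9} \cdot 0 = \frac{529 + 2}{9} \cdot 0 = \frac{1}{9} \cdot 531 \cdot 0 = 59 \cdot 0 = 0$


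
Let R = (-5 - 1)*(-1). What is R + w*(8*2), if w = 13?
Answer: 214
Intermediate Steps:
R = 6 (R = -6*(-1) = 6)
R + w*(8*2) = 6 + 13*(8*2) = 6 + 13*16 = 6 + 208 = 214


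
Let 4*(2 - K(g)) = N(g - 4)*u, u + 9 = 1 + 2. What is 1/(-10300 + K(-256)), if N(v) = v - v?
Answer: -1/10298 ≈ -9.7106e-5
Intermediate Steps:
N(v) = 0
u = -6 (u = -9 + (1 + 2) = -9 + 3 = -6)
K(g) = 2 (K(g) = 2 - 0*(-6) = 2 - ¼*0 = 2 + 0 = 2)
1/(-10300 + K(-256)) = 1/(-10300 + 2) = 1/(-10298) = -1/10298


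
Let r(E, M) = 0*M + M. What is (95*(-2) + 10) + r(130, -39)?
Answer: -219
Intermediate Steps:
r(E, M) = M (r(E, M) = 0 + M = M)
(95*(-2) + 10) + r(130, -39) = (95*(-2) + 10) - 39 = (-190 + 10) - 39 = -180 - 39 = -219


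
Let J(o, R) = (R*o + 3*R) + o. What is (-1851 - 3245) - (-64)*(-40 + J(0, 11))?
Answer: -5544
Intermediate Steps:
J(o, R) = o + 3*R + R*o (J(o, R) = (3*R + R*o) + o = o + 3*R + R*o)
(-1851 - 3245) - (-64)*(-40 + J(0, 11)) = (-1851 - 3245) - (-64)*(-40 + (0 + 3*11 + 11*0)) = -5096 - (-64)*(-40 + (0 + 33 + 0)) = -5096 - (-64)*(-40 + 33) = -5096 - (-64)*(-7) = -5096 - 1*448 = -5096 - 448 = -5544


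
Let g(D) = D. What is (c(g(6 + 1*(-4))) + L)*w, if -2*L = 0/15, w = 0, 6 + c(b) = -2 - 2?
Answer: 0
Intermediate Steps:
c(b) = -10 (c(b) = -6 + (-2 - 2) = -6 - 4 = -10)
L = 0 (L = -0/15 = -1/2*0 = 0)
(c(g(6 + 1*(-4))) + L)*w = (-10 + 0)*0 = -10*0 = 0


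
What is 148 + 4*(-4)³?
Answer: -108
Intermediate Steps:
148 + 4*(-4)³ = 148 + 4*(-64) = 148 - 256 = -108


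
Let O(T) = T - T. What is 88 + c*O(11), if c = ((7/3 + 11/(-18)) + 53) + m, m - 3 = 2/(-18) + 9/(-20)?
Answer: 88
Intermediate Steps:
O(T) = 0
m = 439/180 (m = 3 + (2/(-18) + 9/(-20)) = 3 + (2*(-1/18) + 9*(-1/20)) = 3 + (-⅑ - 9/20) = 3 - 101/180 = 439/180 ≈ 2.4389)
c = 10289/180 (c = ((7/3 + 11/(-18)) + 53) + 439/180 = ((7*(⅓) + 11*(-1/18)) + 53) + 439/180 = ((7/3 - 11/18) + 53) + 439/180 = (31/18 + 53) + 439/180 = 985/18 + 439/180 = 10289/180 ≈ 57.161)
88 + c*O(11) = 88 + (10289/180)*0 = 88 + 0 = 88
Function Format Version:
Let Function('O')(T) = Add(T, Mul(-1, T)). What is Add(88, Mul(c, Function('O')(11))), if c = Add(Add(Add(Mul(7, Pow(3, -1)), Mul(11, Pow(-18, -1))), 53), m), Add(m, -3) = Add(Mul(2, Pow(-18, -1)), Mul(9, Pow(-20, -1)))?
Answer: 88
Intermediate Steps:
Function('O')(T) = 0
m = Rational(439, 180) (m = Add(3, Add(Mul(2, Pow(-18, -1)), Mul(9, Pow(-20, -1)))) = Add(3, Add(Mul(2, Rational(-1, 18)), Mul(9, Rational(-1, 20)))) = Add(3, Add(Rational(-1, 9), Rational(-9, 20))) = Add(3, Rational(-101, 180)) = Rational(439, 180) ≈ 2.4389)
c = Rational(10289, 180) (c = Add(Add(Add(Mul(7, Pow(3, -1)), Mul(11, Pow(-18, -1))), 53), Rational(439, 180)) = Add(Add(Add(Mul(7, Rational(1, 3)), Mul(11, Rational(-1, 18))), 53), Rational(439, 180)) = Add(Add(Add(Rational(7, 3), Rational(-11, 18)), 53), Rational(439, 180)) = Add(Add(Rational(31, 18), 53), Rational(439, 180)) = Add(Rational(985, 18), Rational(439, 180)) = Rational(10289, 180) ≈ 57.161)
Add(88, Mul(c, Function('O')(11))) = Add(88, Mul(Rational(10289, 180), 0)) = Add(88, 0) = 88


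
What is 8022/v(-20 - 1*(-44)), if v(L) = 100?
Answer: 4011/50 ≈ 80.220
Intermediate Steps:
8022/v(-20 - 1*(-44)) = 8022/100 = 8022*(1/100) = 4011/50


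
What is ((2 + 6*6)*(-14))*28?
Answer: -14896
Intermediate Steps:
((2 + 6*6)*(-14))*28 = ((2 + 36)*(-14))*28 = (38*(-14))*28 = -532*28 = -14896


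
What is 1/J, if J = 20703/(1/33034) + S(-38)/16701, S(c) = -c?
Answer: 879/601150650860 ≈ 1.4622e-9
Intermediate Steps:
J = 601150650860/879 (J = 20703/(1/33034) - 1*(-38)/16701 = 20703/(1/33034) + 38*(1/16701) = 20703*33034 + 2/879 = 683902902 + 2/879 = 601150650860/879 ≈ 6.8390e+8)
1/J = 1/(601150650860/879) = 879/601150650860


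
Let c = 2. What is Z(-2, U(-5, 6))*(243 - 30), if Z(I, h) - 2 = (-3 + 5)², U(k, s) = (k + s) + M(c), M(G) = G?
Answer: 1278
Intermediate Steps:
U(k, s) = 2 + k + s (U(k, s) = (k + s) + 2 = 2 + k + s)
Z(I, h) = 6 (Z(I, h) = 2 + (-3 + 5)² = 2 + 2² = 2 + 4 = 6)
Z(-2, U(-5, 6))*(243 - 30) = 6*(243 - 30) = 6*213 = 1278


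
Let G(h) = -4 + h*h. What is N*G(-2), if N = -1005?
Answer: 0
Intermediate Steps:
G(h) = -4 + h²
N*G(-2) = -1005*(-4 + (-2)²) = -1005*(-4 + 4) = -1005*0 = 0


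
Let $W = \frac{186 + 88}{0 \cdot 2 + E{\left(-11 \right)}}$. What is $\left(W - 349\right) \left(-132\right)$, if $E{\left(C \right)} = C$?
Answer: $49356$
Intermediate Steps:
$W = - \frac{274}{11}$ ($W = \frac{186 + 88}{0 \cdot 2 - 11} = \frac{274}{0 - 11} = \frac{274}{-11} = 274 \left(- \frac{1}{11}\right) = - \frac{274}{11} \approx -24.909$)
$\left(W - 349\right) \left(-132\right) = \left(- \frac{274}{11} - 349\right) \left(-132\right) = \left(- \frac{4113}{11}\right) \left(-132\right) = 49356$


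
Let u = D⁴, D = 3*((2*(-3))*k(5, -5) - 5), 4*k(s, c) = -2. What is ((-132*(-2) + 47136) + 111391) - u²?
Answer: -1520825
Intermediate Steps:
k(s, c) = -½ (k(s, c) = (¼)*(-2) = -½)
D = -6 (D = 3*((2*(-3))*(-½) - 5) = 3*(-6*(-½) - 5) = 3*(3 - 5) = 3*(-2) = -6)
u = 1296 (u = (-6)⁴ = 1296)
((-132*(-2) + 47136) + 111391) - u² = ((-132*(-2) + 47136) + 111391) - 1*1296² = ((264 + 47136) + 111391) - 1*1679616 = (47400 + 111391) - 1679616 = 158791 - 1679616 = -1520825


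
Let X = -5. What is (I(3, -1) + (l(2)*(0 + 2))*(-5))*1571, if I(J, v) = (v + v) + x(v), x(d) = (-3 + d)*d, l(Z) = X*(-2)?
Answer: -153958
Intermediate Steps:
l(Z) = 10 (l(Z) = -5*(-2) = 10)
x(d) = d*(-3 + d)
I(J, v) = 2*v + v*(-3 + v) (I(J, v) = (v + v) + v*(-3 + v) = 2*v + v*(-3 + v))
(I(3, -1) + (l(2)*(0 + 2))*(-5))*1571 = (-(-1 - 1) + (10*(0 + 2))*(-5))*1571 = (-1*(-2) + (10*2)*(-5))*1571 = (2 + 20*(-5))*1571 = (2 - 100)*1571 = -98*1571 = -153958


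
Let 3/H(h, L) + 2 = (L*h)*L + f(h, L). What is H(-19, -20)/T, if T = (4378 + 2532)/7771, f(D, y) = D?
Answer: -23313/52661110 ≈ -0.00044270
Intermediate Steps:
H(h, L) = 3/(-2 + h + h*L²) (H(h, L) = 3/(-2 + ((L*h)*L + h)) = 3/(-2 + (h*L² + h)) = 3/(-2 + (h + h*L²)) = 3/(-2 + h + h*L²))
T = 6910/7771 (T = 6910*(1/7771) = 6910/7771 ≈ 0.88920)
H(-19, -20)/T = (3/(-2 - 19 - 19*(-20)²))/(6910/7771) = (3/(-2 - 19 - 19*400))*(7771/6910) = (3/(-2 - 19 - 7600))*(7771/6910) = (3/(-7621))*(7771/6910) = (3*(-1/7621))*(7771/6910) = -3/7621*7771/6910 = -23313/52661110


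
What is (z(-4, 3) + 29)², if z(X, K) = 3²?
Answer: 1444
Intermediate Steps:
z(X, K) = 9
(z(-4, 3) + 29)² = (9 + 29)² = 38² = 1444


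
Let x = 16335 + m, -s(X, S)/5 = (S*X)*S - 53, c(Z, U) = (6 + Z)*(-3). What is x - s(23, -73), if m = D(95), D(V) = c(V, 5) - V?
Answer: 628507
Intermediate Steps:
c(Z, U) = -18 - 3*Z
s(X, S) = 265 - 5*X*S**2 (s(X, S) = -5*((S*X)*S - 53) = -5*(X*S**2 - 53) = -5*(-53 + X*S**2) = 265 - 5*X*S**2)
D(V) = -18 - 4*V (D(V) = (-18 - 3*V) - V = -18 - 4*V)
m = -398 (m = -18 - 4*95 = -18 - 380 = -398)
x = 15937 (x = 16335 - 398 = 15937)
x - s(23, -73) = 15937 - (265 - 5*23*(-73)**2) = 15937 - (265 - 5*23*5329) = 15937 - (265 - 612835) = 15937 - 1*(-612570) = 15937 + 612570 = 628507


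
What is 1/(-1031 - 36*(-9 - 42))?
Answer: 1/805 ≈ 0.0012422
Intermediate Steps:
1/(-1031 - 36*(-9 - 42)) = 1/(-1031 - 36*(-51)) = 1/(-1031 + 1836) = 1/805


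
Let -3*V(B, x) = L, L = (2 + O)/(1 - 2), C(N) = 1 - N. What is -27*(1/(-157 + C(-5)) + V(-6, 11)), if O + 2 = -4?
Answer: 5463/151 ≈ 36.179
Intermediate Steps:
O = -6 (O = -2 - 4 = -6)
L = 4 (L = (2 - 6)/(1 - 2) = -4/(-1) = -4*(-1) = 4)
V(B, x) = -4/3 (V(B, x) = -1/3*4 = -4/3)
-27*(1/(-157 + C(-5)) + V(-6, 11)) = -27*(1/(-157 + (1 - 1*(-5))) - 4/3) = -27*(1/(-157 + (1 + 5)) - 4/3) = -27*(1/(-157 + 6) - 4/3) = -27*(1/(-151) - 4/3) = -27*(-1/151 - 4/3) = -27*(-607/453) = 5463/151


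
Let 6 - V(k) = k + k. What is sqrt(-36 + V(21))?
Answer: 6*I*sqrt(2) ≈ 8.4853*I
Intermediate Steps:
V(k) = 6 - 2*k (V(k) = 6 - (k + k) = 6 - 2*k)
sqrt(-36 + V(21)) = sqrt(-36 + (6 - 2*21)) = sqrt(-36 + (6 - 42)) = sqrt(-36 - 36) = sqrt(-72) = 6*I*sqrt(2)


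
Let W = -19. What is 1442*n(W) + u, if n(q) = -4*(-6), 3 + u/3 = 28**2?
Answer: 36951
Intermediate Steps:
u = 2343 (u = -9 + 3*28**2 = -9 + 3*784 = -9 + 2352 = 2343)
n(q) = 24
1442*n(W) + u = 1442*24 + 2343 = 34608 + 2343 = 36951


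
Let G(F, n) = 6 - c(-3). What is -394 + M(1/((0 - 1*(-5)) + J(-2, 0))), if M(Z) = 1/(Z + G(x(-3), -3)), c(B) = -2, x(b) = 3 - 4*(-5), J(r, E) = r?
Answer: -9847/25 ≈ -393.88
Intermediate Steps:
x(b) = 23 (x(b) = 3 + 20 = 23)
G(F, n) = 8 (G(F, n) = 6 - 1*(-2) = 6 + 2 = 8)
M(Z) = 1/(8 + Z) (M(Z) = 1/(Z + 8) = 1/(8 + Z))
-394 + M(1/((0 - 1*(-5)) + J(-2, 0))) = -394 + 1/(8 + 1/((0 - 1*(-5)) - 2)) = -394 + 1/(8 + 1/((0 + 5) - 2)) = -394 + 1/(8 + 1/(5 - 2)) = -394 + 1/(8 + 1/3) = -394 + 1/(8 + ⅓) = -394 + 1/(25/3) = -394 + 3/25 = -9847/25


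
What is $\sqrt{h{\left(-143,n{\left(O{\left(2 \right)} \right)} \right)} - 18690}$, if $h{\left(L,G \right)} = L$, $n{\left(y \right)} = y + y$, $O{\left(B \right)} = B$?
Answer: $i \sqrt{18833} \approx 137.23 i$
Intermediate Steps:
$n{\left(y \right)} = 2 y$
$\sqrt{h{\left(-143,n{\left(O{\left(2 \right)} \right)} \right)} - 18690} = \sqrt{-143 - 18690} = \sqrt{-18833} = i \sqrt{18833}$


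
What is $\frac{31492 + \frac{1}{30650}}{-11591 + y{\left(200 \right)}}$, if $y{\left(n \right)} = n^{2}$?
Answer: $\frac{965229801}{870735850} \approx 1.1085$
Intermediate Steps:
$\frac{31492 + \frac{1}{30650}}{-11591 + y{\left(200 \right)}} = \frac{31492 + \frac{1}{30650}}{-11591 + 200^{2}} = \frac{31492 + \frac{1}{30650}}{-11591 + 40000} = \frac{965229801}{30650 \cdot 28409} = \frac{965229801}{30650} \cdot \frac{1}{28409} = \frac{965229801}{870735850}$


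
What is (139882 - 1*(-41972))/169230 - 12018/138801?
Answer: 1289317273/1304960735 ≈ 0.98801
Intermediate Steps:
(139882 - 1*(-41972))/169230 - 12018/138801 = (139882 + 41972)*(1/169230) - 12018*1/138801 = 181854*(1/169230) - 4006/46267 = 30309/28205 - 4006/46267 = 1289317273/1304960735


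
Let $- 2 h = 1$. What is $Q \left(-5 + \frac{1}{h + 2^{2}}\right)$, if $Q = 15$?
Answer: $- \frac{495}{7} \approx -70.714$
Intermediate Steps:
$h = - \frac{1}{2}$ ($h = \left(- \frac{1}{2}\right) 1 = - \frac{1}{2} \approx -0.5$)
$Q \left(-5 + \frac{1}{h + 2^{2}}\right) = 15 \left(-5 + \frac{1}{- \frac{1}{2} + 2^{2}}\right) = 15 \left(-5 + \frac{1}{- \frac{1}{2} + 4}\right) = 15 \left(-5 + \frac{1}{\frac{7}{2}}\right) = 15 \left(-5 + \frac{2}{7}\right) = 15 \left(- \frac{33}{7}\right) = - \frac{495}{7}$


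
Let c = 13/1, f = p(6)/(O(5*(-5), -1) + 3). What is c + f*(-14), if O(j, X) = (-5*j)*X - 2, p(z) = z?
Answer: 424/31 ≈ 13.677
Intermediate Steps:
O(j, X) = -2 - 5*X*j (O(j, X) = -5*X*j - 2 = -2 - 5*X*j)
f = -3/62 (f = 6/((-2 - 5*(-1)*5*(-5)) + 3) = 6/((-2 - 5*(-1)*(-25)) + 3) = 6/((-2 - 125) + 3) = 6/(-127 + 3) = 6/(-124) = 6*(-1/124) = -3/62 ≈ -0.048387)
c = 13 (c = 13*1 = 13)
c + f*(-14) = 13 - 3/62*(-14) = 13 + 21/31 = 424/31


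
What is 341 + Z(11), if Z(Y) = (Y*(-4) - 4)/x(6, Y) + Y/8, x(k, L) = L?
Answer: 29745/88 ≈ 338.01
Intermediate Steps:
Z(Y) = Y/8 + (-4 - 4*Y)/Y (Z(Y) = (Y*(-4) - 4)/Y + Y/8 = (-4*Y - 4)/Y + Y*(⅛) = (-4 - 4*Y)/Y + Y/8 = Y/8 + (-4 - 4*Y)/Y)
341 + Z(11) = 341 + (-4 - 4/11 + (⅛)*11) = 341 + (-4 - 4*1/11 + 11/8) = 341 + (-4 - 4/11 + 11/8) = 341 - 263/88 = 29745/88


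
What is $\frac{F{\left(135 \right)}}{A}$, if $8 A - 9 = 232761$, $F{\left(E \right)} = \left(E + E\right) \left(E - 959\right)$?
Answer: $- \frac{59328}{7759} \approx -7.6463$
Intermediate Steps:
$F{\left(E \right)} = 2 E \left(-959 + E\right)$
$A = \frac{116385}{4}$ ($A = \frac{9}{8} + \frac{1}{8} \cdot 232761 = \frac{9}{8} + \frac{232761}{8} = \frac{116385}{4} \approx 29096.0$)
$\frac{F{\left(135 \right)}}{A} = \frac{2 \cdot 135 \left(-959 + 135\right)}{\frac{116385}{4}} = 2 \cdot 135 \left(-824\right) \frac{4}{116385} = \left(-222480\right) \frac{4}{116385} = - \frac{59328}{7759}$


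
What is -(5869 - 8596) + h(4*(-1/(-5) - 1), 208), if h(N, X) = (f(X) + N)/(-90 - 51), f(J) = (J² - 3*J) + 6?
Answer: 1709321/705 ≈ 2424.6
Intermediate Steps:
f(J) = 6 + J² - 3*J
h(N, X) = -2/47 - N/141 - X²/141 + X/47 (h(N, X) = ((6 + X² - 3*X) + N)/(-90 - 51) = (6 + N + X² - 3*X)/(-141) = (6 + N + X² - 3*X)*(-1/141) = -2/47 - N/141 - X²/141 + X/47)
-(5869 - 8596) + h(4*(-1/(-5) - 1), 208) = -(5869 - 8596) + (-2/47 - 4*(-1/(-5) - 1)/141 - 1/141*208² + (1/47)*208) = -1*(-2727) + (-2/47 - 4*(-1*(-⅕) - 1)/141 - 1/141*43264 + 208/47) = 2727 + (-2/47 - 4*(⅕ - 1)/141 - 43264/141 + 208/47) = 2727 + (-2/47 - 4*(-4)/(141*5) - 43264/141 + 208/47) = 2727 + (-2/47 - 1/141*(-16/5) - 43264/141 + 208/47) = 2727 + (-2/47 + 16/705 - 43264/141 + 208/47) = 2727 - 213214/705 = 1709321/705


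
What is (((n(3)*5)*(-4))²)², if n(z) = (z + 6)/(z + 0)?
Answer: 12960000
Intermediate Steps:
n(z) = (6 + z)/z
(((n(3)*5)*(-4))²)² = (((((6 + 3)/3)*5)*(-4))²)² = (((((⅓)*9)*5)*(-4))²)² = (((3*5)*(-4))²)² = ((15*(-4))²)² = ((-60)²)² = 3600² = 12960000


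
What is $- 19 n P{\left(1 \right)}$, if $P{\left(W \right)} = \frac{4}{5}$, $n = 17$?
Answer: $- \frac{1292}{5} \approx -258.4$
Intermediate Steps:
$P{\left(W \right)} = \frac{4}{5}$ ($P{\left(W \right)} = 4 \cdot \frac{1}{5} = \frac{4}{5}$)
$- 19 n P{\left(1 \right)} = \left(-19\right) 17 \cdot \frac{4}{5} = \left(-323\right) \frac{4}{5} = - \frac{1292}{5}$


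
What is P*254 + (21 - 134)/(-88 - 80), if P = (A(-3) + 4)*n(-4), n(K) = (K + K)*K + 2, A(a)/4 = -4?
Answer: -17410063/168 ≈ -1.0363e+5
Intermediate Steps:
A(a) = -16 (A(a) = 4*(-4) = -16)
n(K) = 2 + 2*K² (n(K) = (2*K)*K + 2 = 2*K² + 2 = 2 + 2*K²)
P = -408 (P = (-16 + 4)*(2 + 2*(-4)²) = -12*(2 + 2*16) = -12*(2 + 32) = -12*34 = -408)
P*254 + (21 - 134)/(-88 - 80) = -408*254 + (21 - 134)/(-88 - 80) = -103632 - 113/(-168) = -103632 - 113*(-1/168) = -103632 + 113/168 = -17410063/168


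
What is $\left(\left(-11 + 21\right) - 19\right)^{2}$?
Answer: $81$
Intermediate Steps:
$\left(\left(-11 + 21\right) - 19\right)^{2} = \left(10 - 19\right)^{2} = \left(-9\right)^{2} = 81$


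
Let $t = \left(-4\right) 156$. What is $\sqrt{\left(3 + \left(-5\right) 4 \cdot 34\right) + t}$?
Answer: $i \sqrt{1301} \approx 36.069 i$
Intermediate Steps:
$t = -624$
$\sqrt{\left(3 + \left(-5\right) 4 \cdot 34\right) + t} = \sqrt{\left(3 + \left(-5\right) 4 \cdot 34\right) - 624} = \sqrt{\left(3 - 680\right) - 624} = \sqrt{-677 - 624} = \sqrt{-1301} = i \sqrt{1301}$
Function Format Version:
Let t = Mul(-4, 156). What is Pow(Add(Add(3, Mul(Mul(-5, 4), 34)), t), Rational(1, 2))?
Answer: Mul(I, Pow(1301, Rational(1, 2))) ≈ Mul(36.069, I)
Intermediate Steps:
t = -624
Pow(Add(Add(3, Mul(Mul(-5, 4), 34)), t), Rational(1, 2)) = Pow(Add(Add(3, Mul(Mul(-5, 4), 34)), -624), Rational(1, 2)) = Pow(Add(Add(3, Mul(-20, 34)), -624), Rational(1, 2)) = Pow(Add(Add(3, -680), -624), Rational(1, 2)) = Pow(Add(-677, -624), Rational(1, 2)) = Pow(-1301, Rational(1, 2)) = Mul(I, Pow(1301, Rational(1, 2)))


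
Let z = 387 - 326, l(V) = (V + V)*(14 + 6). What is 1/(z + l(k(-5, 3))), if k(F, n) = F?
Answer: -1/139 ≈ -0.0071942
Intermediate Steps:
l(V) = 40*V (l(V) = (2*V)*20 = 40*V)
z = 61
1/(z + l(k(-5, 3))) = 1/(61 + 40*(-5)) = 1/(61 - 200) = 1/(-139) = -1/139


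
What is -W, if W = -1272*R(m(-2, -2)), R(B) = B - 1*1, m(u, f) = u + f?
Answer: -6360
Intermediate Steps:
m(u, f) = f + u
R(B) = -1 + B (R(B) = B - 1 = -1 + B)
W = 6360 (W = -1272*(-1 + (-2 - 2)) = -1272*(-1 - 4) = -1272*(-5) = 6360)
-W = -1*6360 = -6360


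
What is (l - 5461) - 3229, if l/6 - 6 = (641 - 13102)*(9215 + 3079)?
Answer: -919181858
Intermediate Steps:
l = -919173168 (l = 36 + 6*((641 - 13102)*(9215 + 3079)) = 36 + 6*(-12461*12294) = 36 + 6*(-153195534) = 36 - 919173204 = -919173168)
(l - 5461) - 3229 = (-919173168 - 5461) - 3229 = -919178629 - 3229 = -919181858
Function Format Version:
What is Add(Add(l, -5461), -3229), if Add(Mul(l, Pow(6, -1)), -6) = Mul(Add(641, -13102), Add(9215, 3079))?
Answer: -919181858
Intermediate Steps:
l = -919173168 (l = Add(36, Mul(6, Mul(Add(641, -13102), Add(9215, 3079)))) = Add(36, Mul(6, Mul(-12461, 12294))) = Add(36, Mul(6, -153195534)) = Add(36, -919173204) = -919173168)
Add(Add(l, -5461), -3229) = Add(Add(-919173168, -5461), -3229) = Add(-919178629, -3229) = -919181858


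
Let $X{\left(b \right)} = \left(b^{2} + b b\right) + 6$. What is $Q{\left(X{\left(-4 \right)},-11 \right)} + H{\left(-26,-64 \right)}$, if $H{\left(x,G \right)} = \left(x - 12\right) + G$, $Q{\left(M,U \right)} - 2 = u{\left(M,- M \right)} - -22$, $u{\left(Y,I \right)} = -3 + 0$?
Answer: $-81$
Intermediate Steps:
$X{\left(b \right)} = 6 + 2 b^{2}$ ($X{\left(b \right)} = \left(b^{2} + b^{2}\right) + 6 = 2 b^{2} + 6 = 6 + 2 b^{2}$)
$u{\left(Y,I \right)} = -3$
$Q{\left(M,U \right)} = 21$ ($Q{\left(M,U \right)} = 2 - -19 = 2 + \left(-3 + 22\right) = 2 + 19 = 21$)
$H{\left(x,G \right)} = -12 + G + x$ ($H{\left(x,G \right)} = \left(-12 + x\right) + G = -12 + G + x$)
$Q{\left(X{\left(-4 \right)},-11 \right)} + H{\left(-26,-64 \right)} = 21 - 102 = -81$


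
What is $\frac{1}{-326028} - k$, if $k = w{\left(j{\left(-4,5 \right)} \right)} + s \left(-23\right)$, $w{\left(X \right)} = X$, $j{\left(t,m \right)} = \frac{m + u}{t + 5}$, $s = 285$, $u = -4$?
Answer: $\frac{2136787511}{326028} \approx 6554.0$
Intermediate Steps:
$j{\left(t,m \right)} = \frac{-4 + m}{5 + t}$ ($j{\left(t,m \right)} = \frac{m - 4}{t + 5} = \frac{-4 + m}{5 + t}$)
$k = -6554$ ($k = \frac{-4 + 5}{5 - 4} + 285 \left(-23\right) = 1^{-1} \cdot 1 - 6555 = 1 \cdot 1 - 6555 = 1 - 6555 = -6554$)
$\frac{1}{-326028} - k = \frac{1}{-326028} - -6554 = - \frac{1}{326028} + 6554 = \frac{2136787511}{326028}$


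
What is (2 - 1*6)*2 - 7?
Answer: -15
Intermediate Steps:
(2 - 1*6)*2 - 7 = (2 - 6)*2 - 7 = -4*2 - 7 = -8 - 7 = -15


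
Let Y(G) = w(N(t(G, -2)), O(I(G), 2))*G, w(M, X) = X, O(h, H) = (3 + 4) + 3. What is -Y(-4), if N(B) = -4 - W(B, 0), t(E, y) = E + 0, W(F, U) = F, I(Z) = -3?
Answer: 40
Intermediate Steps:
O(h, H) = 10 (O(h, H) = 7 + 3 = 10)
t(E, y) = E
N(B) = -4 - B
Y(G) = 10*G
-Y(-4) = -10*(-4) = -1*(-40) = 40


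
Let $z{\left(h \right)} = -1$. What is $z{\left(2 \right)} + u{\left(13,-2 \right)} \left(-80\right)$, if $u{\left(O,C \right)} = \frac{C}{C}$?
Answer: $-81$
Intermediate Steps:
$u{\left(O,C \right)} = 1$
$z{\left(2 \right)} + u{\left(13,-2 \right)} \left(-80\right) = -1 + 1 \left(-80\right) = -1 - 80 = -81$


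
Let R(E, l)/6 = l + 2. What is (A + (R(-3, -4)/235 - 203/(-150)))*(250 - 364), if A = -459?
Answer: 61308611/1175 ≈ 52178.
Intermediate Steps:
R(E, l) = 12 + 6*l (R(E, l) = 6*(l + 2) = 6*(2 + l) = 12 + 6*l)
(A + (R(-3, -4)/235 - 203/(-150)))*(250 - 364) = (-459 + ((12 + 6*(-4))/235 - 203/(-150)))*(250 - 364) = (-459 + ((12 - 24)*(1/235) - 203*(-1/150)))*(-114) = (-459 + (-12*1/235 + 203/150))*(-114) = (-459 + (-12/235 + 203/150))*(-114) = (-459 + 9181/7050)*(-114) = -3226769/7050*(-114) = 61308611/1175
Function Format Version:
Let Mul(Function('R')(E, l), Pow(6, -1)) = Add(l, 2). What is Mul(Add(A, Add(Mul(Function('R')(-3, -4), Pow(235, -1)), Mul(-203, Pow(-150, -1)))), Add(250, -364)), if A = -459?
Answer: Rational(61308611, 1175) ≈ 52178.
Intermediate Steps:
Function('R')(E, l) = Add(12, Mul(6, l)) (Function('R')(E, l) = Mul(6, Add(l, 2)) = Mul(6, Add(2, l)) = Add(12, Mul(6, l)))
Mul(Add(A, Add(Mul(Function('R')(-3, -4), Pow(235, -1)), Mul(-203, Pow(-150, -1)))), Add(250, -364)) = Mul(Add(-459, Add(Mul(Add(12, Mul(6, -4)), Pow(235, -1)), Mul(-203, Pow(-150, -1)))), Add(250, -364)) = Mul(Add(-459, Add(Mul(Add(12, -24), Rational(1, 235)), Mul(-203, Rational(-1, 150)))), -114) = Mul(Add(-459, Add(Mul(-12, Rational(1, 235)), Rational(203, 150))), -114) = Mul(Add(-459, Add(Rational(-12, 235), Rational(203, 150))), -114) = Mul(Add(-459, Rational(9181, 7050)), -114) = Mul(Rational(-3226769, 7050), -114) = Rational(61308611, 1175)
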